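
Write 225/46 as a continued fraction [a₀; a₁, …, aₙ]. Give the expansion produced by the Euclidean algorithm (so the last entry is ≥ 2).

225 = 4*46 + 41
46 = 1*41 + 5
41 = 8*5 + 1
5 = 5*1 + 0  (stop)
So 225/46 = [4; 1, 8, 5].

[4; 1, 8, 5]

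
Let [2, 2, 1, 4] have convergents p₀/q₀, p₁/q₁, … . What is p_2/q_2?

7/3

Using pₖ = aₖpₖ₋₁ + pₖ₋₂, qₖ = aₖqₖ₋₁ + qₖ₋₂ (with p₋₁=1, p₋₂=0, q₋₁=0, q₋₂=1):
  k=0: a=2, p=2, q=1
  k=1: a=2, p=5, q=2
  k=2: a=1, p=7, q=3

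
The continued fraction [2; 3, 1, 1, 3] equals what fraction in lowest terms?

57/25

Using pₖ = aₖpₖ₋₁ + pₖ₋₂ and qₖ = aₖqₖ₋₁ + qₖ₋₂:
  k=0: a=2, p=2, q=1
  k=1: a=3, p=7, q=3
  k=2: a=1, p=9, q=4
  k=3: a=1, p=16, q=7
  k=4: a=3, p=57, q=25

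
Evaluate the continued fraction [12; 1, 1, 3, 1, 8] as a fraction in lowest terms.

Fold from the inside: start with 8/1.
  1 + 1/8 = 9/8
  3 + 8/9 = 35/9
  1 + 9/35 = 44/35
  1 + 35/44 = 79/44
  12 + 44/79 = 992/79

992/79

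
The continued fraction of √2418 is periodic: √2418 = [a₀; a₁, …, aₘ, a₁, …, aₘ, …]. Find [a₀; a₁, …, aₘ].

[49; 5, 1, 3, 2, 3, 1, 5, 98]

a₀ = ⌊√2418⌋ = 49.
With m₀=0, d₀=1 and mₖ₊₁ = dₖaₖ − mₖ, dₖ₊₁ = (n − mₖ₊₁²)/dₖ, aₖ₊₁ = ⌊(a₀+mₖ₊₁)/dₖ₊₁⌋:
  k=1: m=49, d=17, a=5
  k=2: m=36, d=66, a=1
  k=3: m=30, d=23, a=3
  k=4: m=39, d=39, a=2
  k=5: m=39, d=23, a=3
  k=6: m=30, d=66, a=1
  k=7: m=36, d=17, a=5
  k=8: m=49, d=1, a=98
d=1 and a=2a₀=98 at k=8, so the next step gives (m, d) = (49, 17) again — its k=1 value — and the period has length 8.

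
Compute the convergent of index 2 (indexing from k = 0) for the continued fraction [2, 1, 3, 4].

11/4

Using pₖ = aₖpₖ₋₁ + pₖ₋₂, qₖ = aₖqₖ₋₁ + qₖ₋₂ (with p₋₁=1, p₋₂=0, q₋₁=0, q₋₂=1):
  k=0: a=2, p=2, q=1
  k=1: a=1, p=3, q=1
  k=2: a=3, p=11, q=4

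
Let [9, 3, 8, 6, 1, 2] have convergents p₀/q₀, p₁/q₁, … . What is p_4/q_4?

Using pₖ = aₖpₖ₋₁ + pₖ₋₂, qₖ = aₖqₖ₋₁ + qₖ₋₂ (with p₋₁=1, p₋₂=0, q₋₁=0, q₋₂=1):
  k=0: a=9, p=9, q=1
  k=1: a=3, p=28, q=3
  k=2: a=8, p=233, q=25
  k=3: a=6, p=1426, q=153
  k=4: a=1, p=1659, q=178

1659/178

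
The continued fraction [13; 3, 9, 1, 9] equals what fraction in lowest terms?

4090/307

Using pₖ = aₖpₖ₋₁ + pₖ₋₂ and qₖ = aₖqₖ₋₁ + qₖ₋₂:
  k=0: a=13, p=13, q=1
  k=1: a=3, p=40, q=3
  k=2: a=9, p=373, q=28
  k=3: a=1, p=413, q=31
  k=4: a=9, p=4090, q=307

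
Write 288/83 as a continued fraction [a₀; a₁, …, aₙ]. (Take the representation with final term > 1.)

288 = 3*83 + 39
83 = 2*39 + 5
39 = 7*5 + 4
5 = 1*4 + 1
4 = 4*1 + 0  (stop)
So 288/83 = [3; 2, 7, 1, 4].

[3; 2, 7, 1, 4]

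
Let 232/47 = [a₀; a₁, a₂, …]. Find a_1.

232 = 4·47 + 44   →  a_0 = 4
47 = 1·44 + 3   →  a_1 = 1

1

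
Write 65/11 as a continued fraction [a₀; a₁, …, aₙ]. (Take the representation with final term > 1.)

65 = 5×11 + 10
11 = 1×10 + 1
10 = 10×1 + 0  (stop)
So 65/11 = [5; 1, 10].

[5; 1, 10]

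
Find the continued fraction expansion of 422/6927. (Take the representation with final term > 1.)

422 = 0*6927 + 422
6927 = 16*422 + 175
422 = 2*175 + 72
175 = 2*72 + 31
72 = 2*31 + 10
31 = 3*10 + 1
10 = 10*1 + 0  (stop)
So 422/6927 = [0; 16, 2, 2, 2, 3, 10].

[0; 16, 2, 2, 2, 3, 10]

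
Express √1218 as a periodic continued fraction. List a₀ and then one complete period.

a₀ = ⌊√1218⌋ = 34.
With m₀=0, d₀=1 and mₖ₊₁ = dₖaₖ − mₖ, dₖ₊₁ = (n − mₖ₊₁²)/dₖ, aₖ₊₁ = ⌊(a₀+mₖ₊₁)/dₖ₊₁⌋:
  k=1: m=34, d=62, a=1
  k=2: m=28, d=7, a=8
  k=3: m=28, d=62, a=1
  k=4: m=34, d=1, a=68
d=1 and a=2a₀=68 at k=4, so the next step gives (m, d) = (34, 62) again — its k=1 value — and the period has length 4.

[34; 1, 8, 1, 68]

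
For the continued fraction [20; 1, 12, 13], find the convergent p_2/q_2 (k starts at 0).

272/13

Using pₖ = aₖpₖ₋₁ + pₖ₋₂, qₖ = aₖqₖ₋₁ + qₖ₋₂ (with p₋₁=1, p₋₂=0, q₋₁=0, q₋₂=1):
  k=0: a=20, p=20, q=1
  k=1: a=1, p=21, q=1
  k=2: a=12, p=272, q=13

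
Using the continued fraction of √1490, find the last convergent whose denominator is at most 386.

√1490 = [38; 1, 1, 1, 1, 76, …] (period length 5).
Convergents:
  p_0/q_0 = 38/1
  p_1/q_1 = 39/1
  p_2/q_2 = 77/2
  p_3/q_3 = 116/3
  p_4/q_4 = 193/5
  p_5/q_5 = 14784/383
  p_6/q_6 = 14977/388
q_5 = 383 ≤ 386 < 388 = q_6, so the answer is 14784/383.

14784/383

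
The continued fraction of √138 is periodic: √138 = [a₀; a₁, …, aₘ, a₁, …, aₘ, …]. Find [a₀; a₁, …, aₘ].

[11; 1, 2, 1, 22]

a₀ = ⌊√138⌋ = 11.
With m₀=0, d₀=1 and mₖ₊₁ = dₖaₖ − mₖ, dₖ₊₁ = (n − mₖ₊₁²)/dₖ, aₖ₊₁ = ⌊(a₀+mₖ₊₁)/dₖ₊₁⌋:
  k=1: m=11, d=17, a=1
  k=2: m=6, d=6, a=2
  k=3: m=6, d=17, a=1
  k=4: m=11, d=1, a=22
d=1 and a=2a₀=22 at k=4, so the next step gives (m, d) = (11, 17) again — its k=1 value — and the period has length 4.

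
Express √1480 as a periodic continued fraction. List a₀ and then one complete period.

[38; 2, 8, 19, 8, 2, 76]

a₀ = ⌊√1480⌋ = 38.
With m₀=0, d₀=1 and mₖ₊₁ = dₖaₖ − mₖ, dₖ₊₁ = (n − mₖ₊₁²)/dₖ, aₖ₊₁ = ⌊(a₀+mₖ₊₁)/dₖ₊₁⌋:
  k=1: m=38, d=36, a=2
  k=2: m=34, d=9, a=8
  k=3: m=38, d=4, a=19
  k=4: m=38, d=9, a=8
  k=5: m=34, d=36, a=2
  k=6: m=38, d=1, a=76
d=1 and a=2a₀=76 at k=6, so the next step gives (m, d) = (38, 36) again — its k=1 value — and the period has length 6.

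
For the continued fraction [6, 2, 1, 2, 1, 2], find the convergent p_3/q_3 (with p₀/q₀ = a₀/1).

51/8

Using pₖ = aₖpₖ₋₁ + pₖ₋₂, qₖ = aₖqₖ₋₁ + qₖ₋₂ (with p₋₁=1, p₋₂=0, q₋₁=0, q₋₂=1):
  k=0: a=6, p=6, q=1
  k=1: a=2, p=13, q=2
  k=2: a=1, p=19, q=3
  k=3: a=2, p=51, q=8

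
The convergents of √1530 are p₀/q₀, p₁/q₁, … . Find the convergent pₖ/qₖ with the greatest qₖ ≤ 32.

√1530 = [39; 8, 1, 2, 8, 2, 1, 8, 78, …] (period length 8).
Convergents:
  p_0/q_0 = 39/1
  p_1/q_1 = 313/8
  p_2/q_2 = 352/9
  p_3/q_3 = 1017/26
  p_4/q_4 = 8488/217
q_3 = 26 ≤ 32 < 217 = q_4, so the answer is 1017/26.

1017/26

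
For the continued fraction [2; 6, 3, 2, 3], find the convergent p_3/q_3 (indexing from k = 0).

95/44

Using pₖ = aₖpₖ₋₁ + pₖ₋₂, qₖ = aₖqₖ₋₁ + qₖ₋₂ (with p₋₁=1, p₋₂=0, q₋₁=0, q₋₂=1):
  k=0: a=2, p=2, q=1
  k=1: a=6, p=13, q=6
  k=2: a=3, p=41, q=19
  k=3: a=2, p=95, q=44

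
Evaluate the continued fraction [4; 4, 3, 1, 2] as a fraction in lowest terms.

199/47

Using pₖ = aₖpₖ₋₁ + pₖ₋₂ and qₖ = aₖqₖ₋₁ + qₖ₋₂:
  k=0: a=4, p=4, q=1
  k=1: a=4, p=17, q=4
  k=2: a=3, p=55, q=13
  k=3: a=1, p=72, q=17
  k=4: a=2, p=199, q=47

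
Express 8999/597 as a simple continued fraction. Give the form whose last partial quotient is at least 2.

[15; 13, 1, 1, 3, 6]

8999 = 15·597 + 44
597 = 13·44 + 25
44 = 1·25 + 19
25 = 1·19 + 6
19 = 3·6 + 1
6 = 6·1 + 0  (stop)
So 8999/597 = [15; 13, 1, 1, 3, 6].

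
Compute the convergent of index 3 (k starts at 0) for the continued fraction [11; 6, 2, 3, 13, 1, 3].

Using pₖ = aₖpₖ₋₁ + pₖ₋₂, qₖ = aₖqₖ₋₁ + qₖ₋₂ (with p₋₁=1, p₋₂=0, q₋₁=0, q₋₂=1):
  k=0: a=11, p=11, q=1
  k=1: a=6, p=67, q=6
  k=2: a=2, p=145, q=13
  k=3: a=3, p=502, q=45

502/45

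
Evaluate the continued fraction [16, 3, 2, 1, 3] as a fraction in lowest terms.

Using pₖ = aₖpₖ₋₁ + pₖ₋₂ and qₖ = aₖqₖ₋₁ + qₖ₋₂:
  k=0: a=16, p=16, q=1
  k=1: a=3, p=49, q=3
  k=2: a=2, p=114, q=7
  k=3: a=1, p=163, q=10
  k=4: a=3, p=603, q=37

603/37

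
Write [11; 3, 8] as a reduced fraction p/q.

Fold from the inside: start with 8/1.
  3 + 1/8 = 25/8
  11 + 8/25 = 283/25

283/25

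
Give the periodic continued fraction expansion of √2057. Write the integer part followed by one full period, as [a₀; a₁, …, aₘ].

[45; 2, 1, 4, 1, 2, 90]

a₀ = ⌊√2057⌋ = 45.
With m₀=0, d₀=1 and mₖ₊₁ = dₖaₖ − mₖ, dₖ₊₁ = (n − mₖ₊₁²)/dₖ, aₖ₊₁ = ⌊(a₀+mₖ₊₁)/dₖ₊₁⌋:
  k=1: m=45, d=32, a=2
  k=2: m=19, d=53, a=1
  k=3: m=34, d=17, a=4
  k=4: m=34, d=53, a=1
  k=5: m=19, d=32, a=2
  k=6: m=45, d=1, a=90
d=1 and a=2a₀=90 at k=6, so the next step gives (m, d) = (45, 32) again — its k=1 value — and the period has length 6.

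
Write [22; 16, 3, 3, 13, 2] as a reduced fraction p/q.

99254/4499

Using pₖ = aₖpₖ₋₁ + pₖ₋₂ and qₖ = aₖqₖ₋₁ + qₖ₋₂:
  k=0: a=22, p=22, q=1
  k=1: a=16, p=353, q=16
  k=2: a=3, p=1081, q=49
  k=3: a=3, p=3596, q=163
  k=4: a=13, p=47829, q=2168
  k=5: a=2, p=99254, q=4499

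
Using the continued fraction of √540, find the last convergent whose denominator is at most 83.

√540 = [23; 4, 4, 1, 10, 1, 4, 4, 46, …] (period length 8).
Convergents:
  p_0/q_0 = 23/1
  p_1/q_1 = 93/4
  p_2/q_2 = 395/17
  p_3/q_3 = 488/21
  p_4/q_4 = 5275/227
q_3 = 21 ≤ 83 < 227 = q_4, so the answer is 488/21.

488/21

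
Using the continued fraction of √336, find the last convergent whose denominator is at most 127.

1998/109

√336 = [18; 3, 36, …] (period length 2).
Convergents:
  p_0/q_0 = 18/1
  p_1/q_1 = 55/3
  p_2/q_2 = 1998/109
  p_3/q_3 = 6049/330
q_2 = 109 ≤ 127 < 330 = q_3, so the answer is 1998/109.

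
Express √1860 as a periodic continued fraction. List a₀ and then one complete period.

a₀ = ⌊√1860⌋ = 43.

[43; 7, 1, 4, 1, 7, 86]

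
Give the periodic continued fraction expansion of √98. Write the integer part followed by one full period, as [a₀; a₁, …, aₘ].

[9; 1, 8, 1, 18]

a₀ = ⌊√98⌋ = 9.
With m₀=0, d₀=1 and mₖ₊₁ = dₖaₖ − mₖ, dₖ₊₁ = (n − mₖ₊₁²)/dₖ, aₖ₊₁ = ⌊(a₀+mₖ₊₁)/dₖ₊₁⌋:
  k=1: m=9, d=17, a=1
  k=2: m=8, d=2, a=8
  k=3: m=8, d=17, a=1
  k=4: m=9, d=1, a=18
d=1 and a=2a₀=18 at k=4, so the next step gives (m, d) = (9, 17) again — its k=1 value — and the period has length 4.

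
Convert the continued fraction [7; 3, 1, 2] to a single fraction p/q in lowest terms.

80/11

Fold from the inside: start with 2/1.
  1 + 1/2 = 3/2
  3 + 2/3 = 11/3
  7 + 3/11 = 80/11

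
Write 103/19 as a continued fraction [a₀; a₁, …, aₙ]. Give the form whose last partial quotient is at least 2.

[5; 2, 2, 1, 2]

103 = 5*19 + 8
19 = 2*8 + 3
8 = 2*3 + 2
3 = 1*2 + 1
2 = 2*1 + 0  (stop)
So 103/19 = [5; 2, 2, 1, 2].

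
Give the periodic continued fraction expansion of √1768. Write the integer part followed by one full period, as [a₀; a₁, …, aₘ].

a₀ = ⌊√1768⌋ = 42.

[42; 21, 84]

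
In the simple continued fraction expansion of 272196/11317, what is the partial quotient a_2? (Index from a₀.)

4

272196 = 24·11317 + 588   →  a_0 = 24
11317 = 19·588 + 145   →  a_1 = 19
588 = 4·145 + 8   →  a_2 = 4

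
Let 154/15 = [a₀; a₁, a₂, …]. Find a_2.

1

154 = 10·15 + 4   →  a_0 = 10
15 = 3·4 + 3   →  a_1 = 3
4 = 1·3 + 1   →  a_2 = 1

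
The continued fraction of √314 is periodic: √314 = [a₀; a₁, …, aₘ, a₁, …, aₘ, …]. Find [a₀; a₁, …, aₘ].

a₀ = ⌊√314⌋ = 17.
With m₀=0, d₀=1 and mₖ₊₁ = dₖaₖ − mₖ, dₖ₊₁ = (n − mₖ₊₁²)/dₖ, aₖ₊₁ = ⌊(a₀+mₖ₊₁)/dₖ₊₁⌋:
  k=1: m=17, d=25, a=1
  k=2: m=8, d=10, a=2
  k=3: m=12, d=17, a=1
  k=4: m=5, d=17, a=1
  k=5: m=12, d=10, a=2
  k=6: m=8, d=25, a=1
  k=7: m=17, d=1, a=34
d=1 and a=2a₀=34 at k=7, so the next step gives (m, d) = (17, 25) again — its k=1 value — and the period has length 7.

[17; 1, 2, 1, 1, 2, 1, 34]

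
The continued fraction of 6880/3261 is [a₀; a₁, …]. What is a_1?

6880 = 2·3261 + 358   →  a_0 = 2
3261 = 9·358 + 39   →  a_1 = 9

9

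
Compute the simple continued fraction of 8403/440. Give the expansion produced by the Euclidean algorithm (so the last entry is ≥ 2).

8403 = 19·440 + 43
440 = 10·43 + 10
43 = 4·10 + 3
10 = 3·3 + 1
3 = 3·1 + 0  (stop)
So 8403/440 = [19; 10, 4, 3, 3].

[19; 10, 4, 3, 3]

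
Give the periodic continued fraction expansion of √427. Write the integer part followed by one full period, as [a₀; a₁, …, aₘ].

a₀ = ⌊√427⌋ = 20.
With m₀=0, d₀=1 and mₖ₊₁ = dₖaₖ − mₖ, dₖ₊₁ = (n − mₖ₊₁²)/dₖ, aₖ₊₁ = ⌊(a₀+mₖ₊₁)/dₖ₊₁⌋:
  k=1: m=20, d=27, a=1
  k=2: m=7, d=14, a=1
  k=3: m=7, d=27, a=1
  k=4: m=20, d=1, a=40
d=1 and a=2a₀=40 at k=4, so the next step gives (m, d) = (20, 27) again — its k=1 value — and the period has length 4.

[20; 1, 1, 1, 40]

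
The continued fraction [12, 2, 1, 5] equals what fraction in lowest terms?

210/17

Fold from the inside: start with 5/1.
  1 + 1/5 = 6/5
  2 + 5/6 = 17/6
  12 + 6/17 = 210/17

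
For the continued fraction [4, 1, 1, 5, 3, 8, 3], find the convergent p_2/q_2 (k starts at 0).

Using pₖ = aₖpₖ₋₁ + pₖ₋₂, qₖ = aₖqₖ₋₁ + qₖ₋₂ (with p₋₁=1, p₋₂=0, q₋₁=0, q₋₂=1):
  k=0: a=4, p=4, q=1
  k=1: a=1, p=5, q=1
  k=2: a=1, p=9, q=2

9/2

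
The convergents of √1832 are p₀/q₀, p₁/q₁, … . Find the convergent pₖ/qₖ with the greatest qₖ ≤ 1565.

√1832 = [42; 1, 4, 21, 4, 1, 84, …] (period length 6).
Convergents:
  p_0/q_0 = 42/1
  p_1/q_1 = 43/1
  p_2/q_2 = 214/5
  p_3/q_3 = 4537/106
  p_4/q_4 = 18362/429
  p_5/q_5 = 22899/535
  p_6/q_6 = 1941878/45369
q_5 = 535 ≤ 1565 < 45369 = q_6, so the answer is 22899/535.

22899/535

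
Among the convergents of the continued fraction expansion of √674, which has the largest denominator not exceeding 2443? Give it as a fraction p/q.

35074/1351

√674 = [25; 1, 24, 1, 50, …] (period length 4).
Convergents:
  p_0/q_0 = 25/1
  p_1/q_1 = 26/1
  p_2/q_2 = 649/25
  p_3/q_3 = 675/26
  p_4/q_4 = 34399/1325
  p_5/q_5 = 35074/1351
  p_6/q_6 = 876175/33749
q_5 = 1351 ≤ 2443 < 33749 = q_6, so the answer is 35074/1351.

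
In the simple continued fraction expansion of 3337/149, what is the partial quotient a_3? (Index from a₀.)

3337 = 22·149 + 59   →  a_0 = 22
149 = 2·59 + 31   →  a_1 = 2
59 = 1·31 + 28   →  a_2 = 1
31 = 1·28 + 3   →  a_3 = 1

1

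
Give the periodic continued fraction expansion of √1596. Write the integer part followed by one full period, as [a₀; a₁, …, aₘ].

[39; 1, 18, 1, 78]

a₀ = ⌊√1596⌋ = 39.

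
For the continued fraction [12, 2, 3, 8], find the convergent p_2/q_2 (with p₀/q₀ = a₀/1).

87/7

Using pₖ = aₖpₖ₋₁ + pₖ₋₂, qₖ = aₖqₖ₋₁ + qₖ₋₂ (with p₋₁=1, p₋₂=0, q₋₁=0, q₋₂=1):
  k=0: a=12, p=12, q=1
  k=1: a=2, p=25, q=2
  k=2: a=3, p=87, q=7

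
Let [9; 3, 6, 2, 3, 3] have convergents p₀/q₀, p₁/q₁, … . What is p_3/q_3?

Using pₖ = aₖpₖ₋₁ + pₖ₋₂, qₖ = aₖqₖ₋₁ + qₖ₋₂ (with p₋₁=1, p₋₂=0, q₋₁=0, q₋₂=1):
  k=0: a=9, p=9, q=1
  k=1: a=3, p=28, q=3
  k=2: a=6, p=177, q=19
  k=3: a=2, p=382, q=41

382/41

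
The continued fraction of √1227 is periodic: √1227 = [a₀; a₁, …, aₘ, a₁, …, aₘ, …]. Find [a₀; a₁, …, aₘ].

a₀ = ⌊√1227⌋ = 35.
With m₀=0, d₀=1 and mₖ₊₁ = dₖaₖ − mₖ, dₖ₊₁ = (n − mₖ₊₁²)/dₖ, aₖ₊₁ = ⌊(a₀+mₖ₊₁)/dₖ₊₁⌋:
  k=1: m=35, d=2, a=35
  k=2: m=35, d=1, a=70
d=1 and a=2a₀=70 at k=2, so the next step gives (m, d) = (35, 2) again — its k=1 value — and the period has length 2.

[35; 35, 70]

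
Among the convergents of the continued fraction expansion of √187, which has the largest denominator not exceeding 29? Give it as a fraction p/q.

√187 = [13; 1, 2, 13, 2, 1, 26, …] (period length 6).
Convergents:
  p_0/q_0 = 13/1
  p_1/q_1 = 14/1
  p_2/q_2 = 41/3
  p_3/q_3 = 547/40
q_2 = 3 ≤ 29 < 40 = q_3, so the answer is 41/3.

41/3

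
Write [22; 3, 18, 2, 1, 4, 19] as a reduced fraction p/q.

Using pₖ = aₖpₖ₋₁ + pₖ₋₂ and qₖ = aₖqₖ₋₁ + qₖ₋₂:
  k=0: a=22, p=22, q=1
  k=1: a=3, p=67, q=3
  k=2: a=18, p=1228, q=55
  k=3: a=2, p=2523, q=113
  k=4: a=1, p=3751, q=168
  k=5: a=4, p=17527, q=785
  k=6: a=19, p=336764, q=15083

336764/15083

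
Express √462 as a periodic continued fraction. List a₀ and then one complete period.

a₀ = ⌊√462⌋ = 21.
With m₀=0, d₀=1 and mₖ₊₁ = dₖaₖ − mₖ, dₖ₊₁ = (n − mₖ₊₁²)/dₖ, aₖ₊₁ = ⌊(a₀+mₖ₊₁)/dₖ₊₁⌋:
  k=1: m=21, d=21, a=2
  k=2: m=21, d=1, a=42
d=1 and a=2a₀=42 at k=2, so the next step gives (m, d) = (21, 21) again — its k=1 value — and the period has length 2.

[21; 2, 42]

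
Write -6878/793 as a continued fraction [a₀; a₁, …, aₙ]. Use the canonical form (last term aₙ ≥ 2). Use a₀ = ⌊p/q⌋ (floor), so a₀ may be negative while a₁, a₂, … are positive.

-6878 = -9*793 + 259
793 = 3*259 + 16
259 = 16*16 + 3
16 = 5*3 + 1
3 = 3*1 + 0  (stop)
So -6878/793 = [-9; 3, 16, 5, 3].

[-9; 3, 16, 5, 3]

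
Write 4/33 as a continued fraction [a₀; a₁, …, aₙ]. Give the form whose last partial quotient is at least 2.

[0; 8, 4]

4 = 0*33 + 4
33 = 8*4 + 1
4 = 4*1 + 0  (stop)
So 4/33 = [0; 8, 4].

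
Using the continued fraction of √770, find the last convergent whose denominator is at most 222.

6077/219

√770 = [27; 1, 2, 1, 54, …] (period length 4).
Convergents:
  p_0/q_0 = 27/1
  p_1/q_1 = 28/1
  p_2/q_2 = 83/3
  p_3/q_3 = 111/4
  p_4/q_4 = 6077/219
  p_5/q_5 = 6188/223
q_4 = 219 ≤ 222 < 223 = q_5, so the answer is 6077/219.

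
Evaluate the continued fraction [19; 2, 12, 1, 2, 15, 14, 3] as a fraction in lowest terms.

1019890/52353

Using pₖ = aₖpₖ₋₁ + pₖ₋₂ and qₖ = aₖqₖ₋₁ + qₖ₋₂:
  k=0: a=19, p=19, q=1
  k=1: a=2, p=39, q=2
  k=2: a=12, p=487, q=25
  k=3: a=1, p=526, q=27
  k=4: a=2, p=1539, q=79
  k=5: a=15, p=23611, q=1212
  k=6: a=14, p=332093, q=17047
  k=7: a=3, p=1019890, q=52353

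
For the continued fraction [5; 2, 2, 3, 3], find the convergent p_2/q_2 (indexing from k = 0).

27/5

Using pₖ = aₖpₖ₋₁ + pₖ₋₂, qₖ = aₖqₖ₋₁ + qₖ₋₂ (with p₋₁=1, p₋₂=0, q₋₁=0, q₋₂=1):
  k=0: a=5, p=5, q=1
  k=1: a=2, p=11, q=2
  k=2: a=2, p=27, q=5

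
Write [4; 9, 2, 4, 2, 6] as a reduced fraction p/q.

5005/1219

Using pₖ = aₖpₖ₋₁ + pₖ₋₂ and qₖ = aₖqₖ₋₁ + qₖ₋₂:
  k=0: a=4, p=4, q=1
  k=1: a=9, p=37, q=9
  k=2: a=2, p=78, q=19
  k=3: a=4, p=349, q=85
  k=4: a=2, p=776, q=189
  k=5: a=6, p=5005, q=1219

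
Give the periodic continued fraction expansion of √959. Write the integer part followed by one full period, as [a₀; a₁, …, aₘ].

a₀ = ⌊√959⌋ = 30.
With m₀=0, d₀=1 and mₖ₊₁ = dₖaₖ − mₖ, dₖ₊₁ = (n − mₖ₊₁²)/dₖ, aₖ₊₁ = ⌊(a₀+mₖ₊₁)/dₖ₊₁⌋:
  k=1: m=30, d=59, a=1
  k=2: m=29, d=2, a=29
  k=3: m=29, d=59, a=1
  k=4: m=30, d=1, a=60
d=1 and a=2a₀=60 at k=4, so the next step gives (m, d) = (30, 59) again — its k=1 value — and the period has length 4.

[30; 1, 29, 1, 60]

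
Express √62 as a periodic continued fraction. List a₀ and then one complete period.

[7; 1, 6, 1, 14]

a₀ = ⌊√62⌋ = 7.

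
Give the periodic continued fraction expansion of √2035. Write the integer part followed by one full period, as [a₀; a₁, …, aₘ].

[45; 9, 90]

a₀ = ⌊√2035⌋ = 45.
With m₀=0, d₀=1 and mₖ₊₁ = dₖaₖ − mₖ, dₖ₊₁ = (n − mₖ₊₁²)/dₖ, aₖ₊₁ = ⌊(a₀+mₖ₊₁)/dₖ₊₁⌋:
  k=1: m=45, d=10, a=9
  k=2: m=45, d=1, a=90
d=1 and a=2a₀=90 at k=2, so the next step gives (m, d) = (45, 10) again — its k=1 value — and the period has length 2.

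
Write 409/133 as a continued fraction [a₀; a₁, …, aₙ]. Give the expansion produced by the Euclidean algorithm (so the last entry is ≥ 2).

409 = 3×133 + 10
133 = 13×10 + 3
10 = 3×3 + 1
3 = 3×1 + 0  (stop)
So 409/133 = [3; 13, 3, 3].

[3; 13, 3, 3]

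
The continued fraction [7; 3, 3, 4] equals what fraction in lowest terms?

Using pₖ = aₖpₖ₋₁ + pₖ₋₂ and qₖ = aₖqₖ₋₁ + qₖ₋₂:
  k=0: a=7, p=7, q=1
  k=1: a=3, p=22, q=3
  k=2: a=3, p=73, q=10
  k=3: a=4, p=314, q=43

314/43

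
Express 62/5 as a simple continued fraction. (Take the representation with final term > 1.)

[12; 2, 2]

62 = 12*5 + 2
5 = 2*2 + 1
2 = 2*1 + 0  (stop)
So 62/5 = [12; 2, 2].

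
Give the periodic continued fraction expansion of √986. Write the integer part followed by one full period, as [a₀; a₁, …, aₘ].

a₀ = ⌊√986⌋ = 31.

[31; 2, 2, 62]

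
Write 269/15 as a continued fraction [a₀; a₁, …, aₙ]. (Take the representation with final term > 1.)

269 = 17*15 + 14
15 = 1*14 + 1
14 = 14*1 + 0  (stop)
So 269/15 = [17; 1, 14].

[17; 1, 14]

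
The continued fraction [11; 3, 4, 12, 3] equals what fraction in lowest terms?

5541/490

Fold from the inside: start with 3/1.
  12 + 1/3 = 37/3
  4 + 3/37 = 151/37
  3 + 37/151 = 490/151
  11 + 151/490 = 5541/490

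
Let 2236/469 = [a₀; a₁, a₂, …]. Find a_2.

3

2236 = 4·469 + 360   →  a_0 = 4
469 = 1·360 + 109   →  a_1 = 1
360 = 3·109 + 33   →  a_2 = 3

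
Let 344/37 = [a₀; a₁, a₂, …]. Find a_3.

344 = 9·37 + 11   →  a_0 = 9
37 = 3·11 + 4   →  a_1 = 3
11 = 2·4 + 3   →  a_2 = 2
4 = 1·3 + 1   →  a_3 = 1

1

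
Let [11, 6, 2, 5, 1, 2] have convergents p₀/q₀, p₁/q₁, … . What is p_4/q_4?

937/84

Using pₖ = aₖpₖ₋₁ + pₖ₋₂, qₖ = aₖqₖ₋₁ + qₖ₋₂ (with p₋₁=1, p₋₂=0, q₋₁=0, q₋₂=1):
  k=0: a=11, p=11, q=1
  k=1: a=6, p=67, q=6
  k=2: a=2, p=145, q=13
  k=3: a=5, p=792, q=71
  k=4: a=1, p=937, q=84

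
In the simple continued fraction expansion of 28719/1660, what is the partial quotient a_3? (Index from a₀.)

28719 = 17·1660 + 499   →  a_0 = 17
1660 = 3·499 + 163   →  a_1 = 3
499 = 3·163 + 10   →  a_2 = 3
163 = 16·10 + 3   →  a_3 = 16

16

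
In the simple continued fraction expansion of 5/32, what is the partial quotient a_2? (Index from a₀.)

2

5 = 0·32 + 5   →  a_0 = 0
32 = 6·5 + 2   →  a_1 = 6
5 = 2·2 + 1   →  a_2 = 2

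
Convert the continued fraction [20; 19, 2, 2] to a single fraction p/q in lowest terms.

Using pₖ = aₖpₖ₋₁ + pₖ₋₂ and qₖ = aₖqₖ₋₁ + qₖ₋₂:
  k=0: a=20, p=20, q=1
  k=1: a=19, p=381, q=19
  k=2: a=2, p=782, q=39
  k=3: a=2, p=1945, q=97

1945/97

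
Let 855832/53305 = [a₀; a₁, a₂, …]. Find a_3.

855832 = 16·53305 + 2952   →  a_0 = 16
53305 = 18·2952 + 169   →  a_1 = 18
2952 = 17·169 + 79   →  a_2 = 17
169 = 2·79 + 11   →  a_3 = 2

2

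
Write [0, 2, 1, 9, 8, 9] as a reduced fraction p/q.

739/2144

Fold from the inside: start with 9/1.
  8 + 1/9 = 73/9
  9 + 9/73 = 666/73
  1 + 73/666 = 739/666
  2 + 666/739 = 2144/739
  0 + 739/2144 = 739/2144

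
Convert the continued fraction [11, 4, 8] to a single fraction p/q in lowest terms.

371/33

Using pₖ = aₖpₖ₋₁ + pₖ₋₂ and qₖ = aₖqₖ₋₁ + qₖ₋₂:
  k=0: a=11, p=11, q=1
  k=1: a=4, p=45, q=4
  k=2: a=8, p=371, q=33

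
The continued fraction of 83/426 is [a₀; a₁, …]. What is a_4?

1

83 = 0·426 + 83   →  a_0 = 0
426 = 5·83 + 11   →  a_1 = 5
83 = 7·11 + 6   →  a_2 = 7
11 = 1·6 + 5   →  a_3 = 1
6 = 1·5 + 1   →  a_4 = 1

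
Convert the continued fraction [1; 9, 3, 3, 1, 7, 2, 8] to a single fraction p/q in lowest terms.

18769/16948

Fold from the inside: start with 8/1.
  2 + 1/8 = 17/8
  7 + 8/17 = 127/17
  1 + 17/127 = 144/127
  3 + 127/144 = 559/144
  3 + 144/559 = 1821/559
  9 + 559/1821 = 16948/1821
  1 + 1821/16948 = 18769/16948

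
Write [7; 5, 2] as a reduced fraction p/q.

79/11

Using pₖ = aₖpₖ₋₁ + pₖ₋₂ and qₖ = aₖqₖ₋₁ + qₖ₋₂:
  k=0: a=7, p=7, q=1
  k=1: a=5, p=36, q=5
  k=2: a=2, p=79, q=11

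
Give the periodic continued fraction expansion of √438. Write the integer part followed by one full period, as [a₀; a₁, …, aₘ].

[20; 1, 12, 1, 40]

a₀ = ⌊√438⌋ = 20.
With m₀=0, d₀=1 and mₖ₊₁ = dₖaₖ − mₖ, dₖ₊₁ = (n − mₖ₊₁²)/dₖ, aₖ₊₁ = ⌊(a₀+mₖ₊₁)/dₖ₊₁⌋:
  k=1: m=20, d=38, a=1
  k=2: m=18, d=3, a=12
  k=3: m=18, d=38, a=1
  k=4: m=20, d=1, a=40
d=1 and a=2a₀=40 at k=4, so the next step gives (m, d) = (20, 38) again — its k=1 value — and the period has length 4.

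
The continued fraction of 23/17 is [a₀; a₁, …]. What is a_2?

23 = 1·17 + 6   →  a_0 = 1
17 = 2·6 + 5   →  a_1 = 2
6 = 1·5 + 1   →  a_2 = 1

1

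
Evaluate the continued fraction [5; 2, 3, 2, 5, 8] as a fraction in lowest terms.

Fold from the inside: start with 8/1.
  5 + 1/8 = 41/8
  2 + 8/41 = 90/41
  3 + 41/90 = 311/90
  2 + 90/311 = 712/311
  5 + 311/712 = 3871/712

3871/712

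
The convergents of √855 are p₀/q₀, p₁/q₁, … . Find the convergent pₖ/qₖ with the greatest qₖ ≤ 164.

3041/104

√855 = [29; 4, 6, 4, 58, …] (period length 4).
Convergents:
  p_0/q_0 = 29/1
  p_1/q_1 = 117/4
  p_2/q_2 = 731/25
  p_3/q_3 = 3041/104
  p_4/q_4 = 177109/6057
q_3 = 104 ≤ 164 < 6057 = q_4, so the answer is 3041/104.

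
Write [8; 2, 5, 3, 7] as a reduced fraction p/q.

Fold from the inside: start with 7/1.
  3 + 1/7 = 22/7
  5 + 7/22 = 117/22
  2 + 22/117 = 256/117
  8 + 117/256 = 2165/256

2165/256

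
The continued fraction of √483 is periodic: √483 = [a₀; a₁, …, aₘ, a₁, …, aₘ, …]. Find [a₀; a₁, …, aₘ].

[21; 1, 42]

a₀ = ⌊√483⌋ = 21.
With m₀=0, d₀=1 and mₖ₊₁ = dₖaₖ − mₖ, dₖ₊₁ = (n − mₖ₊₁²)/dₖ, aₖ₊₁ = ⌊(a₀+mₖ₊₁)/dₖ₊₁⌋:
  k=1: m=21, d=42, a=1
  k=2: m=21, d=1, a=42
d=1 and a=2a₀=42 at k=2, so the next step gives (m, d) = (21, 42) again — its k=1 value — and the period has length 2.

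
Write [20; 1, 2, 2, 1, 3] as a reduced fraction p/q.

Using pₖ = aₖpₖ₋₁ + pₖ₋₂ and qₖ = aₖqₖ₋₁ + qₖ₋₂:
  k=0: a=20, p=20, q=1
  k=1: a=1, p=21, q=1
  k=2: a=2, p=62, q=3
  k=3: a=2, p=145, q=7
  k=4: a=1, p=207, q=10
  k=5: a=3, p=766, q=37

766/37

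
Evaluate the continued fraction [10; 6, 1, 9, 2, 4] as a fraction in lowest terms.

Using pₖ = aₖpₖ₋₁ + pₖ₋₂ and qₖ = aₖqₖ₋₁ + qₖ₋₂:
  k=0: a=10, p=10, q=1
  k=1: a=6, p=61, q=6
  k=2: a=1, p=71, q=7
  k=3: a=9, p=700, q=69
  k=4: a=2, p=1471, q=145
  k=5: a=4, p=6584, q=649

6584/649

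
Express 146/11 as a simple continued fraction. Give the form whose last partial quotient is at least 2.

[13; 3, 1, 2]

146 = 13×11 + 3
11 = 3×3 + 2
3 = 1×2 + 1
2 = 2×1 + 0  (stop)
So 146/11 = [13; 3, 1, 2].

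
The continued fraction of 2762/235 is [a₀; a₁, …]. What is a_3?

2762 = 11·235 + 177   →  a_0 = 11
235 = 1·177 + 58   →  a_1 = 1
177 = 3·58 + 3   →  a_2 = 3
58 = 19·3 + 1   →  a_3 = 19

19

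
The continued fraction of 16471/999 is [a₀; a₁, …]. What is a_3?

16471 = 16·999 + 487   →  a_0 = 16
999 = 2·487 + 25   →  a_1 = 2
487 = 19·25 + 12   →  a_2 = 19
25 = 2·12 + 1   →  a_3 = 2

2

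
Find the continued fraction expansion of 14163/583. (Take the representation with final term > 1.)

[24; 3, 2, 2, 3, 1, 7]

14163 = 24·583 + 171
583 = 3·171 + 70
171 = 2·70 + 31
70 = 2·31 + 8
31 = 3·8 + 7
8 = 1·7 + 1
7 = 7·1 + 0  (stop)
So 14163/583 = [24; 3, 2, 2, 3, 1, 7].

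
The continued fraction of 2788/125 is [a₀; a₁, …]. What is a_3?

2788 = 22·125 + 38   →  a_0 = 22
125 = 3·38 + 11   →  a_1 = 3
38 = 3·11 + 5   →  a_2 = 3
11 = 2·5 + 1   →  a_3 = 2

2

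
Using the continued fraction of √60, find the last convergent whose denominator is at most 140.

√60 = [7; 1, 2, 1, 14, …] (period length 4).
Convergents:
  p_0/q_0 = 7/1
  p_1/q_1 = 8/1
  p_2/q_2 = 23/3
  p_3/q_3 = 31/4
  p_4/q_4 = 457/59
  p_5/q_5 = 488/63
  p_6/q_6 = 1433/185
q_5 = 63 ≤ 140 < 185 = q_6, so the answer is 488/63.

488/63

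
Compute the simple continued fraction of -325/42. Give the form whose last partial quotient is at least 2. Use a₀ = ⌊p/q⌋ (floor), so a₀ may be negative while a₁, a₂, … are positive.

[-8; 3, 1, 4, 2]

-325 = -8·42 + 11
42 = 3·11 + 9
11 = 1·9 + 2
9 = 4·2 + 1
2 = 2·1 + 0  (stop)
So -325/42 = [-8; 3, 1, 4, 2].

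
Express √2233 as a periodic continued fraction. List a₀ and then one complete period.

a₀ = ⌊√2233⌋ = 47.
With m₀=0, d₀=1 and mₖ₊₁ = dₖaₖ − mₖ, dₖ₊₁ = (n − mₖ₊₁²)/dₖ, aₖ₊₁ = ⌊(a₀+mₖ₊₁)/dₖ₊₁⌋:
  k=1: m=47, d=24, a=3
  k=2: m=25, d=67, a=1
  k=3: m=42, d=7, a=12
  k=4: m=42, d=67, a=1
  k=5: m=25, d=24, a=3
  k=6: m=47, d=1, a=94
d=1 and a=2a₀=94 at k=6, so the next step gives (m, d) = (47, 24) again — its k=1 value — and the period has length 6.

[47; 3, 1, 12, 1, 3, 94]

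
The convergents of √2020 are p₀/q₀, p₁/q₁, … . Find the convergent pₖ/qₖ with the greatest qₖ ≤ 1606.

√2020 = [44; 1, 16, 1, 88, …] (period length 4).
Convergents:
  p_0/q_0 = 44/1
  p_1/q_1 = 45/1
  p_2/q_2 = 764/17
  p_3/q_3 = 809/18
  p_4/q_4 = 71956/1601
  p_5/q_5 = 72765/1619
q_4 = 1601 ≤ 1606 < 1619 = q_5, so the answer is 71956/1601.

71956/1601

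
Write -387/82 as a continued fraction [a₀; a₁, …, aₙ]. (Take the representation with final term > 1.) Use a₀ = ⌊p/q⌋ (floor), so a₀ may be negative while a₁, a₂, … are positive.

-387 = -5·82 + 23
82 = 3·23 + 13
23 = 1·13 + 10
13 = 1·10 + 3
10 = 3·3 + 1
3 = 3·1 + 0  (stop)
So -387/82 = [-5; 3, 1, 1, 3, 3].

[-5; 3, 1, 1, 3, 3]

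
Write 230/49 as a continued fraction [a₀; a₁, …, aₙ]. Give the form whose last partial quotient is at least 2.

[4; 1, 2, 3, 1, 3]

230 = 4·49 + 34
49 = 1·34 + 15
34 = 2·15 + 4
15 = 3·4 + 3
4 = 1·3 + 1
3 = 3·1 + 0  (stop)
So 230/49 = [4; 1, 2, 3, 1, 3].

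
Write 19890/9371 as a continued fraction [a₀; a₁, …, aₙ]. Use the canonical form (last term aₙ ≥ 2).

19890 = 2·9371 + 1148
9371 = 8·1148 + 187
1148 = 6·187 + 26
187 = 7·26 + 5
26 = 5·5 + 1
5 = 5·1 + 0  (stop)
So 19890/9371 = [2; 8, 6, 7, 5, 5].

[2; 8, 6, 7, 5, 5]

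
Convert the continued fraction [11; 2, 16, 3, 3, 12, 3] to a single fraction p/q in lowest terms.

Fold from the inside: start with 3/1.
  12 + 1/3 = 37/3
  3 + 3/37 = 114/37
  3 + 37/114 = 379/114
  16 + 114/379 = 6178/379
  2 + 379/6178 = 12735/6178
  11 + 6178/12735 = 146263/12735

146263/12735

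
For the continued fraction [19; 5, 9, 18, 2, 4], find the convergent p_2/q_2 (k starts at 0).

Using pₖ = aₖpₖ₋₁ + pₖ₋₂, qₖ = aₖqₖ₋₁ + qₖ₋₂ (with p₋₁=1, p₋₂=0, q₋₁=0, q₋₂=1):
  k=0: a=19, p=19, q=1
  k=1: a=5, p=96, q=5
  k=2: a=9, p=883, q=46

883/46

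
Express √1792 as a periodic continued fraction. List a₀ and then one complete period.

[42; 3, 84]

a₀ = ⌊√1792⌋ = 42.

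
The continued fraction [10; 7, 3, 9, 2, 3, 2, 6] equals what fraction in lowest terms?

Using pₖ = aₖpₖ₋₁ + pₖ₋₂ and qₖ = aₖqₖ₋₁ + qₖ₋₂:
  k=0: a=10, p=10, q=1
  k=1: a=7, p=71, q=7
  k=2: a=3, p=223, q=22
  k=3: a=9, p=2078, q=205
  k=4: a=2, p=4379, q=432
  k=5: a=3, p=15215, q=1501
  k=6: a=2, p=34809, q=3434
  k=7: a=6, p=224069, q=22105

224069/22105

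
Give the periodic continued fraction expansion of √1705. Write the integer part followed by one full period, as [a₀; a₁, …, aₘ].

[41; 3, 2, 3, 82]

a₀ = ⌊√1705⌋ = 41.
With m₀=0, d₀=1 and mₖ₊₁ = dₖaₖ − mₖ, dₖ₊₁ = (n − mₖ₊₁²)/dₖ, aₖ₊₁ = ⌊(a₀+mₖ₊₁)/dₖ₊₁⌋:
  k=1: m=41, d=24, a=3
  k=2: m=31, d=31, a=2
  k=3: m=31, d=24, a=3
  k=4: m=41, d=1, a=82
d=1 and a=2a₀=82 at k=4, so the next step gives (m, d) = (41, 24) again — its k=1 value — and the period has length 4.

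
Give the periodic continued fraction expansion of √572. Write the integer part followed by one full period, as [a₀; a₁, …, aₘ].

a₀ = ⌊√572⌋ = 23.
With m₀=0, d₀=1 and mₖ₊₁ = dₖaₖ − mₖ, dₖ₊₁ = (n − mₖ₊₁²)/dₖ, aₖ₊₁ = ⌊(a₀+mₖ₊₁)/dₖ₊₁⌋:
  k=1: m=23, d=43, a=1
  k=2: m=20, d=4, a=10
  k=3: m=20, d=43, a=1
  k=4: m=23, d=1, a=46
d=1 and a=2a₀=46 at k=4, so the next step gives (m, d) = (23, 43) again — its k=1 value — and the period has length 4.

[23; 1, 10, 1, 46]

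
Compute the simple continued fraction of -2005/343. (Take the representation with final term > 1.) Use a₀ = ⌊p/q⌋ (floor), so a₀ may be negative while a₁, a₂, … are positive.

[-6; 6, 2, 8, 3]

-2005 = -6·343 + 53
343 = 6·53 + 25
53 = 2·25 + 3
25 = 8·3 + 1
3 = 3·1 + 0  (stop)
So -2005/343 = [-6; 6, 2, 8, 3].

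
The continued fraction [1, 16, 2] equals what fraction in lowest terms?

35/33

Using pₖ = aₖpₖ₋₁ + pₖ₋₂ and qₖ = aₖqₖ₋₁ + qₖ₋₂:
  k=0: a=1, p=1, q=1
  k=1: a=16, p=17, q=16
  k=2: a=2, p=35, q=33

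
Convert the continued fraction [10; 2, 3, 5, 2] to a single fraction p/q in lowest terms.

Fold from the inside: start with 2/1.
  5 + 1/2 = 11/2
  3 + 2/11 = 35/11
  2 + 11/35 = 81/35
  10 + 35/81 = 845/81

845/81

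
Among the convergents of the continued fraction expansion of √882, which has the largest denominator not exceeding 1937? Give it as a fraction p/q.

√882 = [29; 1, 2, 3, 6, 3, 2, 1, 58, …] (period length 8).
Convergents:
  p_0/q_0 = 29/1
  p_1/q_1 = 30/1
  p_2/q_2 = 89/3
  p_3/q_3 = 297/10
  p_4/q_4 = 1871/63
  p_5/q_5 = 5910/199
  p_6/q_6 = 13691/461
  p_7/q_7 = 19601/660
  p_8/q_8 = 1150549/38741
q_7 = 660 ≤ 1937 < 38741 = q_8, so the answer is 19601/660.

19601/660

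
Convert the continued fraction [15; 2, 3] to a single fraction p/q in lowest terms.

Using pₖ = aₖpₖ₋₁ + pₖ₋₂ and qₖ = aₖqₖ₋₁ + qₖ₋₂:
  k=0: a=15, p=15, q=1
  k=1: a=2, p=31, q=2
  k=2: a=3, p=108, q=7

108/7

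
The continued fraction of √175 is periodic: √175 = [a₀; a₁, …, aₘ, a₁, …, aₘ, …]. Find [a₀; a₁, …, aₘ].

[13; 4, 2, 1, 2, 4, 26]

a₀ = ⌊√175⌋ = 13.
With m₀=0, d₀=1 and mₖ₊₁ = dₖaₖ − mₖ, dₖ₊₁ = (n − mₖ₊₁²)/dₖ, aₖ₊₁ = ⌊(a₀+mₖ₊₁)/dₖ₊₁⌋:
  k=1: m=13, d=6, a=4
  k=2: m=11, d=9, a=2
  k=3: m=7, d=14, a=1
  k=4: m=7, d=9, a=2
  k=5: m=11, d=6, a=4
  k=6: m=13, d=1, a=26
d=1 and a=2a₀=26 at k=6, so the next step gives (m, d) = (13, 6) again — its k=1 value — and the period has length 6.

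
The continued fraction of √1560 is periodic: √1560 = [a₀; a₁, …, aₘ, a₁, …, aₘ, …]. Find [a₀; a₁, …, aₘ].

a₀ = ⌊√1560⌋ = 39.
With m₀=0, d₀=1 and mₖ₊₁ = dₖaₖ − mₖ, dₖ₊₁ = (n − mₖ₊₁²)/dₖ, aₖ₊₁ = ⌊(a₀+mₖ₊₁)/dₖ₊₁⌋:
  k=1: m=39, d=39, a=2
  k=2: m=39, d=1, a=78
d=1 and a=2a₀=78 at k=2, so the next step gives (m, d) = (39, 39) again — its k=1 value — and the period has length 2.

[39; 2, 78]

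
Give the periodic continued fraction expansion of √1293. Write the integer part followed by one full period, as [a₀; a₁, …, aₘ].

a₀ = ⌊√1293⌋ = 35.
With m₀=0, d₀=1 and mₖ₊₁ = dₖaₖ − mₖ, dₖ₊₁ = (n − mₖ₊₁²)/dₖ, aₖ₊₁ = ⌊(a₀+mₖ₊₁)/dₖ₊₁⌋:
  k=1: m=35, d=68, a=1
  k=2: m=33, d=3, a=22
  k=3: m=33, d=68, a=1
  k=4: m=35, d=1, a=70
d=1 and a=2a₀=70 at k=4, so the next step gives (m, d) = (35, 68) again — its k=1 value — and the period has length 4.

[35; 1, 22, 1, 70]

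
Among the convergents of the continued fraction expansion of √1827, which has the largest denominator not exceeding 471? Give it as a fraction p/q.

√1827 = [42; 1, 2, 1, 8, 1, 2, 1, 84, …] (period length 8).
Convergents:
  p_0/q_0 = 42/1
  p_1/q_1 = 43/1
  p_2/q_2 = 128/3
  p_3/q_3 = 171/4
  p_4/q_4 = 1496/35
  p_5/q_5 = 1667/39
  p_6/q_6 = 4830/113
  p_7/q_7 = 6497/152
  p_8/q_8 = 550578/12881
q_7 = 152 ≤ 471 < 12881 = q_8, so the answer is 6497/152.

6497/152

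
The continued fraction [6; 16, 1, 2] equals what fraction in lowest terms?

303/50

Using pₖ = aₖpₖ₋₁ + pₖ₋₂ and qₖ = aₖqₖ₋₁ + qₖ₋₂:
  k=0: a=6, p=6, q=1
  k=1: a=16, p=97, q=16
  k=2: a=1, p=103, q=17
  k=3: a=2, p=303, q=50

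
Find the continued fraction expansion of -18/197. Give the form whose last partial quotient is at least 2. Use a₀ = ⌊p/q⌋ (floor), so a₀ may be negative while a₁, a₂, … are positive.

-18 = -1×197 + 179
197 = 1×179 + 18
179 = 9×18 + 17
18 = 1×17 + 1
17 = 17×1 + 0  (stop)
So -18/197 = [-1; 1, 9, 1, 17].

[-1; 1, 9, 1, 17]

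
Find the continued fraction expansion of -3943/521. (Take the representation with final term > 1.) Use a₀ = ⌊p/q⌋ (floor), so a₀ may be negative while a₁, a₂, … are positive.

[-8; 2, 3, 5, 1, 11]

-3943 = -8*521 + 225
521 = 2*225 + 71
225 = 3*71 + 12
71 = 5*12 + 11
12 = 1*11 + 1
11 = 11*1 + 0  (stop)
So -3943/521 = [-8; 2, 3, 5, 1, 11].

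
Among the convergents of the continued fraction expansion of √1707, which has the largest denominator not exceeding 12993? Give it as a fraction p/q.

194639/4711

√1707 = [41; 3, 6, 41, 6, 3, 82, …] (period length 6).
Convergents:
  p_0/q_0 = 41/1
  p_1/q_1 = 124/3
  p_2/q_2 = 785/19
  p_3/q_3 = 32309/782
  p_4/q_4 = 194639/4711
  p_5/q_5 = 616226/14915
q_4 = 4711 ≤ 12993 < 14915 = q_5, so the answer is 194639/4711.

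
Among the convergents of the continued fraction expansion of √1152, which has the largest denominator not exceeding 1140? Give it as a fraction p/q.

√1152 = [33; 1, 15, 1, 66, …] (period length 4).
Convergents:
  p_0/q_0 = 33/1
  p_1/q_1 = 34/1
  p_2/q_2 = 543/16
  p_3/q_3 = 577/17
  p_4/q_4 = 38625/1138
  p_5/q_5 = 39202/1155
q_4 = 1138 ≤ 1140 < 1155 = q_5, so the answer is 38625/1138.

38625/1138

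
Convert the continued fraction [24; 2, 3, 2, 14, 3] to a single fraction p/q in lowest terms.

Fold from the inside: start with 3/1.
  14 + 1/3 = 43/3
  2 + 3/43 = 89/43
  3 + 43/89 = 310/89
  2 + 89/310 = 709/310
  24 + 310/709 = 17326/709

17326/709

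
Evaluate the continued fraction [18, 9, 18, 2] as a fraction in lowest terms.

Using pₖ = aₖpₖ₋₁ + pₖ₋₂ and qₖ = aₖqₖ₋₁ + qₖ₋₂:
  k=0: a=18, p=18, q=1
  k=1: a=9, p=163, q=9
  k=2: a=18, p=2952, q=163
  k=3: a=2, p=6067, q=335

6067/335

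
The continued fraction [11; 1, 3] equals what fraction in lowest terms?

47/4

Using pₖ = aₖpₖ₋₁ + pₖ₋₂ and qₖ = aₖqₖ₋₁ + qₖ₋₂:
  k=0: a=11, p=11, q=1
  k=1: a=1, p=12, q=1
  k=2: a=3, p=47, q=4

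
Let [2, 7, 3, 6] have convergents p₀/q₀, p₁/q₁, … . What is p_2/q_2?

47/22

Using pₖ = aₖpₖ₋₁ + pₖ₋₂, qₖ = aₖqₖ₋₁ + qₖ₋₂ (with p₋₁=1, p₋₂=0, q₋₁=0, q₋₂=1):
  k=0: a=2, p=2, q=1
  k=1: a=7, p=15, q=7
  k=2: a=3, p=47, q=22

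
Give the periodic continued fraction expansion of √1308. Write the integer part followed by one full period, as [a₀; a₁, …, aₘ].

[36; 6, 72]

a₀ = ⌊√1308⌋ = 36.
With m₀=0, d₀=1 and mₖ₊₁ = dₖaₖ − mₖ, dₖ₊₁ = (n − mₖ₊₁²)/dₖ, aₖ₊₁ = ⌊(a₀+mₖ₊₁)/dₖ₊₁⌋:
  k=1: m=36, d=12, a=6
  k=2: m=36, d=1, a=72
d=1 and a=2a₀=72 at k=2, so the next step gives (m, d) = (36, 12) again — its k=1 value — and the period has length 2.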